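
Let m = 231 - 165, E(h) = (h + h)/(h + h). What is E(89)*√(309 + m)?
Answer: 5*√15 ≈ 19.365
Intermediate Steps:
E(h) = 1 (E(h) = (2*h)/((2*h)) = (2*h)*(1/(2*h)) = 1)
m = 66
E(89)*√(309 + m) = 1*√(309 + 66) = 1*√375 = 1*(5*√15) = 5*√15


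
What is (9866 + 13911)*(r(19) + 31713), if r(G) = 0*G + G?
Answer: 754491764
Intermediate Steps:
r(G) = G (r(G) = 0 + G = G)
(9866 + 13911)*(r(19) + 31713) = (9866 + 13911)*(19 + 31713) = 23777*31732 = 754491764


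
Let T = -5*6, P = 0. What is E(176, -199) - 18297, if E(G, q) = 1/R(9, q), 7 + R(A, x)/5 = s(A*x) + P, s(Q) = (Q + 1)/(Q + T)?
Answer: -1002402966/54785 ≈ -18297.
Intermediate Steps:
T = -30
s(Q) = (1 + Q)/(-30 + Q) (s(Q) = (Q + 1)/(Q - 30) = (1 + Q)/(-30 + Q))
R(A, x) = -35 + 5*(1 + A*x)/(-30 + A*x) (R(A, x) = -35 + 5*((1 + A*x)/(-30 + A*x) + 0) = -35 + 5*((1 + A*x)/(-30 + A*x)) = -35 + 5*(1 + A*x)/(-30 + A*x))
E(G, q) = (-30 + 9*q)/(5*(211 - 54*q)) (E(G, q) = 1/(5*(211 - 6*9*q)/(-30 + 9*q)) = 1/(5*(211 - 54*q)/(-30 + 9*q)) = (-30 + 9*q)/(5*(211 - 54*q)))
E(176, -199) - 18297 = 3*(10 - 3*(-199))/(5*(-211 + 54*(-199))) - 18297 = 3*(10 + 597)/(5*(-211 - 10746)) - 18297 = (⅗)*607/(-10957) - 18297 = (⅗)*(-1/10957)*607 - 18297 = -1821/54785 - 18297 = -1002402966/54785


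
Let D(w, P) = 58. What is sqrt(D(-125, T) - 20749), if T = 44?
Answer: 33*I*sqrt(19) ≈ 143.84*I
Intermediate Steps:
sqrt(D(-125, T) - 20749) = sqrt(58 - 20749) = sqrt(-20691) = 33*I*sqrt(19)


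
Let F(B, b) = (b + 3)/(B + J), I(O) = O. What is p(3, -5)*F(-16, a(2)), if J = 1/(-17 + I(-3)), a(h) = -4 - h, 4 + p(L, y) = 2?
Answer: -40/107 ≈ -0.37383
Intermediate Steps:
p(L, y) = -2 (p(L, y) = -4 + 2 = -2)
J = -1/20 (J = 1/(-17 - 3) = 1/(-20) = -1/20 ≈ -0.050000)
F(B, b) = (3 + b)/(-1/20 + B) (F(B, b) = (b + 3)/(B - 1/20) = (3 + b)/(-1/20 + B))
p(3, -5)*F(-16, a(2)) = -40*(3 + (-4 - 1*2))/(-1 + 20*(-16)) = -40*(3 + (-4 - 2))/(-1 - 320) = -40*(3 - 6)/(-321) = -40*(-1)*(-3)/321 = -2*20/107 = -40/107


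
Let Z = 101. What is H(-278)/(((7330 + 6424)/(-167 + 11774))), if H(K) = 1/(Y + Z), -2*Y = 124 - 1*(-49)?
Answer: 11607/199433 ≈ 0.058200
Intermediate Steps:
Y = -173/2 (Y = -(124 - 1*(-49))/2 = -(124 + 49)/2 = -1/2*173 = -173/2 ≈ -86.500)
H(K) = 2/29 (H(K) = 1/(-173/2 + 101) = 1/(29/2) = 2/29)
H(-278)/(((7330 + 6424)/(-167 + 11774))) = 2/(29*(((7330 + 6424)/(-167 + 11774)))) = 2/(29*((13754/11607))) = 2/(29*((13754*(1/11607)))) = 2/(29*(13754/11607)) = (2/29)*(11607/13754) = 11607/199433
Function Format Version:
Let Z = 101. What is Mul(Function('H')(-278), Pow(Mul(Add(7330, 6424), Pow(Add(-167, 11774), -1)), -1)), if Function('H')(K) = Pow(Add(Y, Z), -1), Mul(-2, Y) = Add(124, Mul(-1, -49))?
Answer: Rational(11607, 199433) ≈ 0.058200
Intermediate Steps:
Y = Rational(-173, 2) (Y = Mul(Rational(-1, 2), Add(124, Mul(-1, -49))) = Mul(Rational(-1, 2), Add(124, 49)) = Mul(Rational(-1, 2), 173) = Rational(-173, 2) ≈ -86.500)
Function('H')(K) = Rational(2, 29) (Function('H')(K) = Pow(Add(Rational(-173, 2), 101), -1) = Pow(Rational(29, 2), -1) = Rational(2, 29))
Mul(Function('H')(-278), Pow(Mul(Add(7330, 6424), Pow(Add(-167, 11774), -1)), -1)) = Mul(Rational(2, 29), Pow(Mul(Add(7330, 6424), Pow(Add(-167, 11774), -1)), -1)) = Mul(Rational(2, 29), Pow(Mul(13754, Pow(11607, -1)), -1)) = Mul(Rational(2, 29), Pow(Mul(13754, Rational(1, 11607)), -1)) = Mul(Rational(2, 29), Pow(Rational(13754, 11607), -1)) = Mul(Rational(2, 29), Rational(11607, 13754)) = Rational(11607, 199433)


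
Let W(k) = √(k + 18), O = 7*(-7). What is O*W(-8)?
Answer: -49*√10 ≈ -154.95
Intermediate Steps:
O = -49
W(k) = √(18 + k)
O*W(-8) = -49*√(18 - 8) = -49*√10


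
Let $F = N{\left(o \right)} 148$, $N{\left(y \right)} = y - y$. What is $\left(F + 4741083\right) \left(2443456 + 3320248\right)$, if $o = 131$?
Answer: $27326199051432$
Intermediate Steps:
$N{\left(y \right)} = 0$
$F = 0$ ($F = 0 \cdot 148 = 0$)
$\left(F + 4741083\right) \left(2443456 + 3320248\right) = \left(0 + 4741083\right) \left(2443456 + 3320248\right) = 4741083 \cdot 5763704 = 27326199051432$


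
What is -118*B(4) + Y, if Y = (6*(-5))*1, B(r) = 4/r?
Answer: -148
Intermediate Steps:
Y = -30 (Y = -30*1 = -30)
-118*B(4) + Y = -472/4 - 30 = -118*1 - 30 = -118 - 30 = -148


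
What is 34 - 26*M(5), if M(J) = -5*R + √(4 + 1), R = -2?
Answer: -226 - 26*√5 ≈ -284.14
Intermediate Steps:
M(J) = 10 + √5 (M(J) = -5*(-2) + √(4 + 1) = 10 + √5)
34 - 26*M(5) = 34 - 26*(10 + √5) = 34 + (-260 - 26*√5) = -226 - 26*√5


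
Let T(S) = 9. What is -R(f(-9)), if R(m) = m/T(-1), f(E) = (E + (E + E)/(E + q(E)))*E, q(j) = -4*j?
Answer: -29/3 ≈ -9.6667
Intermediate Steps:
f(E) = E*(-⅔ + E) (f(E) = (E + (E + E)/(E - 4*E))*E = (E + (2*E)/((-3*E)))*E = (E + (2*E)*(-1/(3*E)))*E = (E - ⅔)*E = (-⅔ + E)*E = E*(-⅔ + E))
R(m) = m/9
-R(f(-9)) = -(⅓)*(-9)*(-2 + 3*(-9))/9 = -(⅓)*(-9)*(-2 - 27)/9 = -(⅓)*(-9)*(-29)/9 = -87/9 = -1*29/3 = -29/3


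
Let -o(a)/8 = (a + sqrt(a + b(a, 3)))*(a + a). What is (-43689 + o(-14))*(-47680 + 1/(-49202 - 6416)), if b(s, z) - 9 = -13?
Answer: 124173636734825/55618 - 891027056976*I*sqrt(2)/27809 ≈ 2.2326e+9 - 4.5313e+7*I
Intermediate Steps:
b(s, z) = -4 (b(s, z) = 9 - 13 = -4)
o(a) = -16*a*(a + sqrt(-4 + a)) (o(a) = -8*(a + sqrt(a - 4))*(a + a) = -8*(a + sqrt(-4 + a))*2*a = -16*a*(a + sqrt(-4 + a)))
(-43689 + o(-14))*(-47680 + 1/(-49202 - 6416)) = (-43689 - 16*(-14)*(-14 + sqrt(-4 - 14)))*(-47680 + 1/(-49202 - 6416)) = (-43689 - 16*(-14)*(-14 + sqrt(-18)))*(-47680 + 1/(-55618)) = (-43689 - 16*(-14)*(-14 + 3*I*sqrt(2)))*(-47680 - 1/55618) = (-43689 + (-3136 + 672*I*sqrt(2)))*(-2651866241/55618) = (-46825 + 672*I*sqrt(2))*(-2651866241/55618) = 124173636734825/55618 - 891027056976*I*sqrt(2)/27809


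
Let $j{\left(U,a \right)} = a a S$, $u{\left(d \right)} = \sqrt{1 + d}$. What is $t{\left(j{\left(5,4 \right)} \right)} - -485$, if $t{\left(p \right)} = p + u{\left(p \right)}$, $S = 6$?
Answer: $581 + \sqrt{97} \approx 590.85$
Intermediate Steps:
$j{\left(U,a \right)} = 6 a^{2}$ ($j{\left(U,a \right)} = a a 6 = a^{2} \cdot 6 = 6 a^{2}$)
$t{\left(p \right)} = p + \sqrt{1 + p}$
$t{\left(j{\left(5,4 \right)} \right)} - -485 = \left(6 \cdot 4^{2} + \sqrt{1 + 6 \cdot 4^{2}}\right) - -485 = \left(6 \cdot 16 + \sqrt{1 + 6 \cdot 16}\right) + 485 = \left(96 + \sqrt{1 + 96}\right) + 485 = \left(96 + \sqrt{97}\right) + 485 = 581 + \sqrt{97}$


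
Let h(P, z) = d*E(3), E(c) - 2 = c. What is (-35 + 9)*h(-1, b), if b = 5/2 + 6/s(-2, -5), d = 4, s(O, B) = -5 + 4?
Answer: -520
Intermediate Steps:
E(c) = 2 + c
s(O, B) = -1
b = -7/2 (b = 5/2 + 6/(-1) = 5*(1/2) + 6*(-1) = 5/2 - 6 = -7/2 ≈ -3.5000)
h(P, z) = 20 (h(P, z) = 4*(2 + 3) = 4*5 = 20)
(-35 + 9)*h(-1, b) = (-35 + 9)*20 = -26*20 = -520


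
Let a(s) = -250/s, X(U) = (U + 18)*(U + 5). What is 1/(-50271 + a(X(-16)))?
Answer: -11/552856 ≈ -1.9897e-5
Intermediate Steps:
X(U) = (5 + U)*(18 + U) (X(U) = (18 + U)*(5 + U) = (5 + U)*(18 + U))
1/(-50271 + a(X(-16))) = 1/(-50271 - 250/(90 + (-16)**2 + 23*(-16))) = 1/(-50271 - 250/(90 + 256 - 368)) = 1/(-50271 - 250/(-22)) = 1/(-50271 - 250*(-1/22)) = 1/(-50271 + 125/11) = 1/(-552856/11) = -11/552856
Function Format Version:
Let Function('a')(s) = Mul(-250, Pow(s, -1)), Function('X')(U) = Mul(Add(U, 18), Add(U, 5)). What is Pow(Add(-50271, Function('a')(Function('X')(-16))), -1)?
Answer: Rational(-11, 552856) ≈ -1.9897e-5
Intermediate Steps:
Function('X')(U) = Mul(Add(5, U), Add(18, U)) (Function('X')(U) = Mul(Add(18, U), Add(5, U)) = Mul(Add(5, U), Add(18, U)))
Pow(Add(-50271, Function('a')(Function('X')(-16))), -1) = Pow(Add(-50271, Mul(-250, Pow(Add(90, Pow(-16, 2), Mul(23, -16)), -1))), -1) = Pow(Add(-50271, Mul(-250, Pow(Add(90, 256, -368), -1))), -1) = Pow(Add(-50271, Mul(-250, Pow(-22, -1))), -1) = Pow(Add(-50271, Mul(-250, Rational(-1, 22))), -1) = Pow(Add(-50271, Rational(125, 11)), -1) = Pow(Rational(-552856, 11), -1) = Rational(-11, 552856)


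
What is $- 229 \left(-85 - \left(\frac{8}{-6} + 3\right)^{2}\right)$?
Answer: $\frac{180910}{9} \approx 20101.0$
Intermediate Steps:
$- 229 \left(-85 - \left(\frac{8}{-6} + 3\right)^{2}\right) = - 229 \left(-85 - \left(8 \left(- \frac{1}{6}\right) + 3\right)^{2}\right) = - 229 \left(-85 - \left(- \frac{4}{3} + 3\right)^{2}\right) = - 229 \left(-85 - \left(\frac{5}{3}\right)^{2}\right) = - 229 \left(-85 - \frac{25}{9}\right) = \left(-229\right) \left(- \frac{790}{9}\right) = \frac{180910}{9}$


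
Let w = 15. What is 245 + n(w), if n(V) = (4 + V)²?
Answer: 606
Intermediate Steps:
245 + n(w) = 245 + (4 + 15)² = 245 + 19² = 245 + 361 = 606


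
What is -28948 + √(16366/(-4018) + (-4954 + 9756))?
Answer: -28948 + √8065315/41 ≈ -28879.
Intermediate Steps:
-28948 + √(16366/(-4018) + (-4954 + 9756)) = -28948 + √(16366*(-1/4018) + 4802) = -28948 + √(-167/41 + 4802) = -28948 + √(196715/41) = -28948 + √8065315/41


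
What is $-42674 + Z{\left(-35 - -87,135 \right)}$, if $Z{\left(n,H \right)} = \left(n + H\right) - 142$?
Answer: $-42629$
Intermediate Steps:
$Z{\left(n,H \right)} = -142 + H + n$ ($Z{\left(n,H \right)} = \left(H + n\right) - 142 = -142 + H + n$)
$-42674 + Z{\left(-35 - -87,135 \right)} = -42674 - -45 = -42674 + \left(-142 + 135 + \left(-35 + 87\right)\right) = -42674 + \left(-142 + 135 + 52\right) = -42674 + 45 = -42629$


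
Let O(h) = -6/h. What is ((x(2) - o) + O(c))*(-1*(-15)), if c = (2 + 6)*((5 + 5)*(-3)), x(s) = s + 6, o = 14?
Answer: -717/8 ≈ -89.625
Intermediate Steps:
x(s) = 6 + s
c = -240 (c = 8*(10*(-3)) = 8*(-30) = -240)
((x(2) - o) + O(c))*(-1*(-15)) = (((6 + 2) - 1*14) - 6/(-240))*(-1*(-15)) = ((8 - 14) - 6*(-1/240))*15 = (-6 + 1/40)*15 = -239/40*15 = -717/8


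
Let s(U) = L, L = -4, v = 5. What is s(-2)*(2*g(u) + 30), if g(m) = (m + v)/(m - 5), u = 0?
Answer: -112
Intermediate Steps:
g(m) = (5 + m)/(-5 + m) (g(m) = (m + 5)/(m - 5) = (5 + m)/(-5 + m))
s(U) = -4
s(-2)*(2*g(u) + 30) = -4*(2*((5 + 0)/(-5 + 0)) + 30) = -4*(2*(5/(-5)) + 30) = -4*(2*(-1/5*5) + 30) = -4*(2*(-1) + 30) = -4*(-2 + 30) = -4*28 = -112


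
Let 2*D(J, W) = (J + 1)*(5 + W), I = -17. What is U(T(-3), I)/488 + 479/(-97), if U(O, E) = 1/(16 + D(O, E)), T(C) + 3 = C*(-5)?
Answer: -14492721/2934832 ≈ -4.9382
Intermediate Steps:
T(C) = -3 - 5*C (T(C) = -3 + C*(-5) = -3 - 5*C)
D(J, W) = (1 + J)*(5 + W)/2 (D(J, W) = ((J + 1)*(5 + W))/2 = ((1 + J)*(5 + W))/2 = (1 + J)*(5 + W)/2)
U(O, E) = 1/(37/2 + E/2 + 5*O/2 + E*O/2) (U(O, E) = 1/(16 + (5/2 + E/2 + 5*O/2 + O*E/2)) = 1/(16 + (5/2 + E/2 + 5*O/2 + E*O/2)) = 1/(37/2 + E/2 + 5*O/2 + E*O/2))
U(T(-3), I)/488 + 479/(-97) = (2/(37 - 17 + 5*(-3 - 5*(-3)) - 17*(-3 - 5*(-3))))/488 + 479/(-97) = (2/(37 - 17 + 5*(-3 + 15) - 17*(-3 + 15)))*(1/488) + 479*(-1/97) = (2/(37 - 17 + 5*12 - 17*12))*(1/488) - 479/97 = (2/(37 - 17 + 60 - 204))*(1/488) - 479/97 = (2/(-124))*(1/488) - 479/97 = (2*(-1/124))*(1/488) - 479/97 = -1/62*1/488 - 479/97 = -1/30256 - 479/97 = -14492721/2934832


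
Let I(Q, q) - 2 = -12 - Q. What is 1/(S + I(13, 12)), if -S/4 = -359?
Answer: 1/1413 ≈ 0.00070771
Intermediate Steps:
S = 1436 (S = -4*(-359) = 1436)
I(Q, q) = -10 - Q (I(Q, q) = 2 + (-12 - Q) = -10 - Q)
1/(S + I(13, 12)) = 1/(1436 + (-10 - 1*13)) = 1/(1436 + (-10 - 13)) = 1/(1436 - 23) = 1/1413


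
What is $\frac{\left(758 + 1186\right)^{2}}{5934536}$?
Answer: $\frac{472392}{741817} \approx 0.6368$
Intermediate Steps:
$\frac{\left(758 + 1186\right)^{2}}{5934536} = 1944^{2} \cdot \frac{1}{5934536} = 3779136 \cdot \frac{1}{5934536} = \frac{472392}{741817}$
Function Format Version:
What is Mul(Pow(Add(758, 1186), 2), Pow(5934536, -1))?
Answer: Rational(472392, 741817) ≈ 0.63680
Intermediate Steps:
Mul(Pow(Add(758, 1186), 2), Pow(5934536, -1)) = Mul(Pow(1944, 2), Rational(1, 5934536)) = Mul(3779136, Rational(1, 5934536)) = Rational(472392, 741817)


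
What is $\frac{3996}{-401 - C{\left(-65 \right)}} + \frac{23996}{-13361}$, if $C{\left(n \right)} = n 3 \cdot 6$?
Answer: $\frac{34937632}{10274609} \approx 3.4004$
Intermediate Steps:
$C{\left(n \right)} = 18 n$ ($C{\left(n \right)} = 3 n 6 = 18 n$)
$\frac{3996}{-401 - C{\left(-65 \right)}} + \frac{23996}{-13361} = \frac{3996}{-401 - 18 \left(-65\right)} + \frac{23996}{-13361} = \frac{3996}{-401 - -1170} + 23996 \left(- \frac{1}{13361}\right) = \frac{3996}{-401 + 1170} - \frac{23996}{13361} = \frac{3996}{769} - \frac{23996}{13361} = \frac{34937632}{10274609}$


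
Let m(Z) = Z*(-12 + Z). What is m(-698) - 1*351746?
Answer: 143834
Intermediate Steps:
m(-698) - 1*351746 = -698*(-12 - 698) - 1*351746 = -698*(-710) - 351746 = 495580 - 351746 = 143834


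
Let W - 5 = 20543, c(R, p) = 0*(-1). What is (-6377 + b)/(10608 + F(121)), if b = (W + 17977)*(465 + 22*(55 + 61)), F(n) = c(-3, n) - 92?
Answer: 29055887/2629 ≈ 11052.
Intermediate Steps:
c(R, p) = 0
F(n) = -92 (F(n) = 0 - 92 = -92)
W = 20548 (W = 5 + 20543 = 20548)
b = 116229925 (b = (20548 + 17977)*(465 + 22*(55 + 61)) = 38525*(465 + 22*116) = 38525*(465 + 2552) = 38525*3017 = 116229925)
(-6377 + b)/(10608 + F(121)) = (-6377 + 116229925)/(10608 - 92) = 116223548/10516 = 116223548*(1/10516) = 29055887/2629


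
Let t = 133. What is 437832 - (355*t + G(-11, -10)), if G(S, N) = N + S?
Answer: 390638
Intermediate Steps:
437832 - (355*t + G(-11, -10)) = 437832 - (355*133 + (-10 - 11)) = 437832 - (47215 - 21) = 437832 - 1*47194 = 437832 - 47194 = 390638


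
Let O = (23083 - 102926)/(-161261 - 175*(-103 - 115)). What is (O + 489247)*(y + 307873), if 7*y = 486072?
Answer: 22726159963866940/123111 ≈ 1.8460e+11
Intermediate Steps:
y = 486072/7 (y = (⅐)*486072 = 486072/7 ≈ 69439.)
O = 79843/123111 (O = -79843/(-161261 - 175*(-218)) = -79843/(-161261 + 38150) = -79843/(-123111) = -79843*(-1/123111) = 79843/123111 ≈ 0.64854)
(O + 489247)*(y + 307873) = (79843/123111 + 489247)*(486072/7 + 307873) = (60231767260/123111)*(2641183/7) = 22726159963866940/123111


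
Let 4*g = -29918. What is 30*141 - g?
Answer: 23419/2 ≈ 11710.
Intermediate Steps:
g = -14959/2 (g = (¼)*(-29918) = -14959/2 ≈ -7479.5)
30*141 - g = 30*141 - 1*(-14959/2) = 4230 + 14959/2 = 23419/2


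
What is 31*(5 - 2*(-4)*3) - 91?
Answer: 808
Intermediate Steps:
31*(5 - 2*(-4)*3) - 91 = 31*(5 + 8*3) - 91 = 31*(5 + 24) - 91 = 31*29 - 91 = 899 - 91 = 808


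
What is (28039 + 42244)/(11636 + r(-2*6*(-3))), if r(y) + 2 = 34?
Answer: 70283/11668 ≈ 6.0236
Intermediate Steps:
r(y) = 32 (r(y) = -2 + 34 = 32)
(28039 + 42244)/(11636 + r(-2*6*(-3))) = (28039 + 42244)/(11636 + 32) = 70283/11668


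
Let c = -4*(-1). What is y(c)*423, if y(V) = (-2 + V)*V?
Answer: 3384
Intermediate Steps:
c = 4
y(V) = V*(-2 + V)
y(c)*423 = (4*(-2 + 4))*423 = (4*2)*423 = 8*423 = 3384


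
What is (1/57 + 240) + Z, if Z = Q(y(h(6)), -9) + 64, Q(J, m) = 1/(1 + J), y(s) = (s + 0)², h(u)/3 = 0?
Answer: 17386/57 ≈ 305.02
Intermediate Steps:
h(u) = 0 (h(u) = 3*0 = 0)
y(s) = s²
Z = 65 (Z = 1/(1 + 0²) + 64 = 1/(1 + 0) + 64 = 1/1 + 64 = 1 + 64 = 65)
(1/57 + 240) + Z = (1/57 + 240) + 65 = 13681/57 + 65 = 17386/57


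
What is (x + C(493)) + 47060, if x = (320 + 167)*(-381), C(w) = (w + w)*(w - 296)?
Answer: 55755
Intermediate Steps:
C(w) = 2*w*(-296 + w) (C(w) = (2*w)*(-296 + w) = 2*w*(-296 + w))
x = -185547 (x = 487*(-381) = -185547)
(x + C(493)) + 47060 = (-185547 + 2*493*(-296 + 493)) + 47060 = (-185547 + 2*493*197) + 47060 = (-185547 + 194242) + 47060 = 8695 + 47060 = 55755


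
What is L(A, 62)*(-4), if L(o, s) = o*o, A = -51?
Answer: -10404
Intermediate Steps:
L(o, s) = o**2
L(A, 62)*(-4) = (-51)**2*(-4) = 2601*(-4) = -10404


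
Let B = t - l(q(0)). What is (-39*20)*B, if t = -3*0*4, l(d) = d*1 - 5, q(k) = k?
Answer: -3900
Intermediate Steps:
l(d) = -5 + d (l(d) = d - 5 = -5 + d)
t = 0 (t = 0*4 = 0)
B = 5 (B = 0 - (-5 + 0) = 0 - 1*(-5) = 0 + 5 = 5)
(-39*20)*B = -39*20*5 = -780*5 = -3900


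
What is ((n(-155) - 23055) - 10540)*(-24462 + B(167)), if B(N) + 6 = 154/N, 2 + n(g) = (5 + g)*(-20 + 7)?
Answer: 129309705294/167 ≈ 7.7431e+8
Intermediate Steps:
n(g) = -67 - 13*g (n(g) = -2 + (5 + g)*(-20 + 7) = -2 + (5 + g)*(-13) = -2 + (-65 - 13*g) = -67 - 13*g)
B(N) = -6 + 154/N
((n(-155) - 23055) - 10540)*(-24462 + B(167)) = (((-67 - 13*(-155)) - 23055) - 10540)*(-24462 + (-6 + 154/167)) = (((-67 + 2015) - 23055) - 10540)*(-24462 + (-6 + 154*(1/167))) = ((1948 - 23055) - 10540)*(-24462 + (-6 + 154/167)) = (-21107 - 10540)*(-24462 - 848/167) = -31647*(-4086002/167) = 129309705294/167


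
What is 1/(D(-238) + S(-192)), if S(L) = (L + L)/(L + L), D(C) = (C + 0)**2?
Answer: 1/56645 ≈ 1.7654e-5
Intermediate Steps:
D(C) = C**2
S(L) = 1 (S(L) = (2*L)/((2*L)) = (2*L)*(1/(2*L)) = 1)
1/(D(-238) + S(-192)) = 1/((-238)**2 + 1) = 1/(56644 + 1) = 1/56645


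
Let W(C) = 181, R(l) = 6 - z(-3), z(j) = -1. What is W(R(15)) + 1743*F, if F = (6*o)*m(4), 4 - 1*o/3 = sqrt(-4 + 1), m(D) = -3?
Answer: -376307 + 94122*I*sqrt(3) ≈ -3.7631e+5 + 1.6302e+5*I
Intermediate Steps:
o = 12 - 3*I*sqrt(3) (o = 12 - 3*sqrt(-4 + 1) = 12 - 3*I*sqrt(3) ≈ 12.0 - 5.1962*I)
R(l) = 7 (R(l) = 6 - 1*(-1) = 6 + 1 = 7)
F = -216 + 54*I*sqrt(3) (F = (6*(12 - 3*I*sqrt(3)))*(-3) = (72 - 18*I*sqrt(3))*(-3) = -216 + 54*I*sqrt(3) ≈ -216.0 + 93.531*I)
W(R(15)) + 1743*F = 181 + 1743*(-216 + 54*I*sqrt(3)) = 181 + (-376488 + 94122*I*sqrt(3)) = -376307 + 94122*I*sqrt(3)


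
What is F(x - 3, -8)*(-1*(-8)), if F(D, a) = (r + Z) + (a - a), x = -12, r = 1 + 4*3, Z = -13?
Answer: 0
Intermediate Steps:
r = 13 (r = 1 + 12 = 13)
F(D, a) = 0 (F(D, a) = (13 - 13) + (a - a) = 0 + 0 = 0)
F(x - 3, -8)*(-1*(-8)) = 0*(-1*(-8)) = 0*8 = 0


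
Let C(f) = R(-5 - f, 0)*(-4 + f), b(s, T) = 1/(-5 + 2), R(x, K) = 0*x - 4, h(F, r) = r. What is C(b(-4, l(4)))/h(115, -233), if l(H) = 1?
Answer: -52/699 ≈ -0.074392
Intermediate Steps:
R(x, K) = -4 (R(x, K) = 0 - 4 = -4)
b(s, T) = -⅓ (b(s, T) = 1/(-3) = -⅓)
C(f) = 16 - 4*f (C(f) = -4*(-4 + f) = 16 - 4*f)
C(b(-4, l(4)))/h(115, -233) = (16 - 4*(-⅓))/(-233) = (16 + 4/3)*(-1/233) = (52/3)*(-1/233) = -52/699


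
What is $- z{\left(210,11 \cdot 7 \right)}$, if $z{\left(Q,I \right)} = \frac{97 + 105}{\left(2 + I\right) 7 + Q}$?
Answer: $- \frac{202}{763} \approx -0.26474$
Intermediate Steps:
$z{\left(Q,I \right)} = \frac{202}{14 + Q + 7 I}$ ($z{\left(Q,I \right)} = \frac{202}{\left(14 + 7 I\right) + Q} = \frac{202}{14 + Q + 7 I}$)
$- z{\left(210,11 \cdot 7 \right)} = - \frac{202}{14 + 210 + 7 \cdot 11 \cdot 7} = - \frac{202}{14 + 210 + 7 \cdot 77} = - \frac{202}{14 + 210 + 539} = - \frac{202}{763}$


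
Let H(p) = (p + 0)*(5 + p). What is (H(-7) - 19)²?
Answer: 25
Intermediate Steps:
H(p) = p*(5 + p)
(H(-7) - 19)² = (-7*(5 - 7) - 19)² = (-7*(-2) - 19)² = (14 - 19)² = (-5)² = 25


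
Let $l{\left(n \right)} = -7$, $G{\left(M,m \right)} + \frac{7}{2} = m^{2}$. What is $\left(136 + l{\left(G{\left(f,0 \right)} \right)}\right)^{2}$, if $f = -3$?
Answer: $16641$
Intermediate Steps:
$G{\left(M,m \right)} = - \frac{7}{2} + m^{2}$
$\left(136 + l{\left(G{\left(f,0 \right)} \right)}\right)^{2} = \left(136 - 7\right)^{2} = 129^{2} = 16641$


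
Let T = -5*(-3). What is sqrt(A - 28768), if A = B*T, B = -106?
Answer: I*sqrt(30358) ≈ 174.24*I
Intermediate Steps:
T = 15
A = -1590 (A = -106*15 = -1590)
sqrt(A - 28768) = sqrt(-1590 - 28768) = sqrt(-30358) = I*sqrt(30358)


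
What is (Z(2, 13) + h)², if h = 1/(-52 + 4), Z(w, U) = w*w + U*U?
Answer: 68939809/2304 ≈ 29922.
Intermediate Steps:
Z(w, U) = U² + w² (Z(w, U) = w² + U² = U² + w²)
h = -1/48 (h = 1/(-48) = -1/48 ≈ -0.020833)
(Z(2, 13) + h)² = ((13² + 2²) - 1/48)² = ((169 + 4) - 1/48)² = (173 - 1/48)² = (8303/48)² = 68939809/2304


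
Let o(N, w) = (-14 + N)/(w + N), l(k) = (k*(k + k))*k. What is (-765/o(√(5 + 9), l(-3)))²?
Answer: 11975459175/1183 + 1240677000*√14/1183 ≈ 1.4047e+7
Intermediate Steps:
l(k) = 2*k³ (l(k) = (k*(2*k))*k = (2*k²)*k = 2*k³)
o(N, w) = (-14 + N)/(N + w)
(-765/o(√(5 + 9), l(-3)))² = (-765*(√(5 + 9) + 2*(-3)³)/(-14 + √(5 + 9)))² = (-765*(√14 + 2*(-27))/(-14 + √14))² = (-765*(√14 - 54)/(-14 + √14))² = (-765*(-54 + √14)/(-14 + √14))² = 585225*(-54 + √14)²/(-14 + √14)²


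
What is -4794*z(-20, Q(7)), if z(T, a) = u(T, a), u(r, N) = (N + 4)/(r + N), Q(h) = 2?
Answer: 1598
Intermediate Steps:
u(r, N) = (4 + N)/(N + r)
z(T, a) = (4 + a)/(T + a) (z(T, a) = (4 + a)/(a + T) = (4 + a)/(T + a))
-4794*z(-20, Q(7)) = -4794*(4 + 2)/(-20 + 2) = -4794*6/(-18) = -(-799)*6/3 = -4794*(-1/3) = 1598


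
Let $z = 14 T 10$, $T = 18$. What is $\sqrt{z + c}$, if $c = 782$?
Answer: $\sqrt{3302} \approx 57.463$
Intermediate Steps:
$z = 2520$ ($z = 14 \cdot 18 \cdot 10 = 252 \cdot 10 = 2520$)
$\sqrt{z + c} = \sqrt{2520 + 782} = \sqrt{3302}$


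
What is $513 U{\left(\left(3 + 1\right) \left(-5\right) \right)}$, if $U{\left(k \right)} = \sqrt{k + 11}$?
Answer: $1539 i \approx 1539.0 i$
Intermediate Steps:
$U{\left(k \right)} = \sqrt{11 + k}$
$513 U{\left(\left(3 + 1\right) \left(-5\right) \right)} = 513 \sqrt{11 + \left(3 + 1\right) \left(-5\right)} = 513 \sqrt{11 + 4 \left(-5\right)} = 513 \sqrt{11 - 20} = 513 \sqrt{-9} = 513 \cdot 3 i = 1539 i$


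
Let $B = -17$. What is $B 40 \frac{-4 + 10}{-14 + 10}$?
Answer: $1020$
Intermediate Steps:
$B 40 \frac{-4 + 10}{-14 + 10} = \left(-17\right) 40 \frac{-4 + 10}{-14 + 10} = - 680 \frac{6}{-4} = - 680 \cdot 6 \left(- \frac{1}{4}\right) = \left(-680\right) \left(- \frac{3}{2}\right) = 1020$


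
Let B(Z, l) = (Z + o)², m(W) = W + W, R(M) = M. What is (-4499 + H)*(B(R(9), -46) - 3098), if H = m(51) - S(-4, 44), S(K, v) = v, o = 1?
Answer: 13314118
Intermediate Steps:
m(W) = 2*W
B(Z, l) = (1 + Z)² (B(Z, l) = (Z + 1)² = (1 + Z)²)
H = 58 (H = 2*51 - 1*44 = 102 - 44 = 58)
(-4499 + H)*(B(R(9), -46) - 3098) = (-4499 + 58)*((1 + 9)² - 3098) = -4441*(10² - 3098) = -4441*(100 - 3098) = -4441*(-2998) = 13314118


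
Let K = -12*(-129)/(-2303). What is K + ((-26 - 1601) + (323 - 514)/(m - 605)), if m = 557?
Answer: -179489519/110544 ≈ -1623.7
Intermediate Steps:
K = -1548/2303 (K = 1548*(-1/2303) = -1548/2303 ≈ -0.67217)
K + ((-26 - 1601) + (323 - 514)/(m - 605)) = -1548/2303 + ((-26 - 1601) + (323 - 514)/(557 - 605)) = -1548/2303 + (-1627 - 191/(-48)) = -1548/2303 + (-1627 - 191*(-1/48)) = -1548/2303 + (-1627 + 191/48) = -1548/2303 - 77905/48 = -179489519/110544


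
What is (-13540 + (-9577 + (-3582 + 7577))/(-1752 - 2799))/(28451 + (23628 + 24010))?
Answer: -61614958/346281039 ≈ -0.17793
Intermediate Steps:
(-13540 + (-9577 + (-3582 + 7577))/(-1752 - 2799))/(28451 + (23628 + 24010)) = (-13540 + (-9577 + 3995)/(-4551))/(28451 + 47638) = (-13540 - 5582*(-1/4551))/76089 = (-13540 + 5582/4551)*(1/76089) = -61614958/4551*1/76089 = -61614958/346281039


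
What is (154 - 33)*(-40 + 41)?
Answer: 121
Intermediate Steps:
(154 - 33)*(-40 + 41) = 121*1 = 121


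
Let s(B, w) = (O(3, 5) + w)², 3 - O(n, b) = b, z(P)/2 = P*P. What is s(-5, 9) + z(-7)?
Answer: 147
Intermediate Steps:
z(P) = 2*P² (z(P) = 2*(P*P) = 2*P²)
O(n, b) = 3 - b
s(B, w) = (-2 + w)² (s(B, w) = ((3 - 1*5) + w)² = ((3 - 5) + w)² = (-2 + w)²)
s(-5, 9) + z(-7) = (-2 + 9)² + 2*(-7)² = 7² + 2*49 = 49 + 98 = 147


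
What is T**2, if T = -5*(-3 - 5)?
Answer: 1600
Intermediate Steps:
T = 40 (T = -5*(-8) = 40)
T**2 = 40**2 = 1600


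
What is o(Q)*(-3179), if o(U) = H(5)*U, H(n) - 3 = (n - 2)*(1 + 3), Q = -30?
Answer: 1430550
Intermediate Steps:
H(n) = -5 + 4*n (H(n) = 3 + (n - 2)*(1 + 3) = 3 + (-2 + n)*4 = 3 + (-8 + 4*n) = -5 + 4*n)
o(U) = 15*U (o(U) = (-5 + 4*5)*U = (-5 + 20)*U = 15*U)
o(Q)*(-3179) = (15*(-30))*(-3179) = -450*(-3179) = 1430550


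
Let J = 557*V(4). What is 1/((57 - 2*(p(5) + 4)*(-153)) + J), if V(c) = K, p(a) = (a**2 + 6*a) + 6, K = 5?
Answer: 1/22732 ≈ 4.3991e-5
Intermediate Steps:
p(a) = 6 + a**2 + 6*a
V(c) = 5
J = 2785 (J = 557*5 = 2785)
1/((57 - 2*(p(5) + 4)*(-153)) + J) = 1/((57 - 2*((6 + 5**2 + 6*5) + 4)*(-153)) + 2785) = 1/((57 - 2*((6 + 25 + 30) + 4)*(-153)) + 2785) = 1/((57 - 2*(61 + 4)*(-153)) + 2785) = 1/((57 - 2*65*(-153)) + 2785) = 1/((57 - 130*(-153)) + 2785) = 1/((57 + 19890) + 2785) = 1/(19947 + 2785) = 1/22732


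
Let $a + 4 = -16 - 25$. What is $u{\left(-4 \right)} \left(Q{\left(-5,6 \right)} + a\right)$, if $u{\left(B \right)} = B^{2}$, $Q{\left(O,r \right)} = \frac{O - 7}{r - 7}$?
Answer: $-528$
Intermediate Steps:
$Q{\left(O,r \right)} = \frac{-7 + O}{-7 + r}$
$a = -45$ ($a = -4 - 41 = -45$)
$u{\left(-4 \right)} \left(Q{\left(-5,6 \right)} + a\right) = \left(-4\right)^{2} \left(\frac{-7 - 5}{-7 + 6} - 45\right) = 16 \left(\frac{1}{-1} \left(-12\right) - 45\right) = 16 \left(\left(-1\right) \left(-12\right) - 45\right) = 16 \left(12 - 45\right) = 16 \left(-33\right) = -528$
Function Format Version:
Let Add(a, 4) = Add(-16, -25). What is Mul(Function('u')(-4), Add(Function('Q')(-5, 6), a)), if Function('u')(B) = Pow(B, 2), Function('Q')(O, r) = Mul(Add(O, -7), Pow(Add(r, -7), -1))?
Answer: -528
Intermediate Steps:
Function('Q')(O, r) = Mul(Pow(Add(-7, r), -1), Add(-7, O)) (Function('Q')(O, r) = Mul(Add(-7, O), Pow(Add(-7, r), -1)) = Mul(Pow(Add(-7, r), -1), Add(-7, O)))
a = -45 (a = Add(-4, Add(-16, -25)) = Add(-4, -41) = -45)
Mul(Function('u')(-4), Add(Function('Q')(-5, 6), a)) = Mul(Pow(-4, 2), Add(Mul(Pow(Add(-7, 6), -1), Add(-7, -5)), -45)) = Mul(16, Add(Mul(Pow(-1, -1), -12), -45)) = Mul(16, Add(Mul(-1, -12), -45)) = Mul(16, Add(12, -45)) = Mul(16, -33) = -528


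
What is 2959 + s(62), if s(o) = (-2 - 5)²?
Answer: 3008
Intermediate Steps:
s(o) = 49 (s(o) = (-7)² = 49)
2959 + s(62) = 2959 + 49 = 3008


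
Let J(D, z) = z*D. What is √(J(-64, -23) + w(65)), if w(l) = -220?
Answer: 2*√313 ≈ 35.384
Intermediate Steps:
J(D, z) = D*z
√(J(-64, -23) + w(65)) = √(-64*(-23) - 220) = √(1472 - 220) = √1252 = 2*√313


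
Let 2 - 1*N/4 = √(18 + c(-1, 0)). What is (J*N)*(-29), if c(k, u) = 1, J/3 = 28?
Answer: -19488 + 9744*√19 ≈ 22985.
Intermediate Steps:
J = 84 (J = 3*28 = 84)
N = 8 - 4*√19 (N = 8 - 4*√(18 + 1) = 8 - 4*√19 ≈ -9.4356)
(J*N)*(-29) = (84*(8 - 4*√19))*(-29) = (672 - 336*√19)*(-29) = -19488 + 9744*√19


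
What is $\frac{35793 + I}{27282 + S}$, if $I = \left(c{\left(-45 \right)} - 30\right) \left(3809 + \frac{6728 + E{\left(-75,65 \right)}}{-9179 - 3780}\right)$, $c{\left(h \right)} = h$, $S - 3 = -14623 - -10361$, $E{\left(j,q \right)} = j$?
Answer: $- \frac{3237721863}{298355057} \approx -10.852$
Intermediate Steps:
$S = -4259$ ($S = 3 - 4262 = -4259$)
$I = - \frac{3701563350}{12959}$ ($I = \left(-45 - 30\right) \left(3809 + \frac{6728 - 75}{-9179 - 3780}\right) = - 75 \left(3809 + \frac{6653}{-12959}\right) = - 75 \left(3809 + 6653 \left(- \frac{1}{12959}\right)\right) = - 75 \left(3809 - \frac{6653}{12959}\right) = \left(-75\right) \frac{49354178}{12959} = - \frac{3701563350}{12959} \approx -2.8564 \cdot 10^{5}$)
$\frac{35793 + I}{27282 + S} = \frac{35793 - \frac{3701563350}{12959}}{27282 - 4259} = - \frac{3237721863}{12959 \cdot 23023} = \left(- \frac{3237721863}{12959}\right) \frac{1}{23023} = - \frac{3237721863}{298355057}$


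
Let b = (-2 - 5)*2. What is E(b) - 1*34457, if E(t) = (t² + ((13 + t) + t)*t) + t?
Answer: -34065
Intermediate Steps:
b = -14 (b = -7*2 = -14)
E(t) = t + t² + t*(13 + 2*t) (E(t) = (t² + (13 + 2*t)*t) + t = (t² + t*(13 + 2*t)) + t = t + t² + t*(13 + 2*t))
E(b) - 1*34457 = -14*(14 + 3*(-14)) - 1*34457 = -14*(14 - 42) - 34457 = -14*(-28) - 34457 = 392 - 34457 = -34065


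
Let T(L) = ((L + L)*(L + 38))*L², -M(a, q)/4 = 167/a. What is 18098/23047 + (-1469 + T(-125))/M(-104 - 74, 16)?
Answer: 697078715513155/7697698 ≈ 9.0557e+7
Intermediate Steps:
M(a, q) = -668/a
T(L) = 2*L³*(38 + L) (T(L) = ((2*L)*(38 + L))*L² = (2*L*(38 + L))*L² = 2*L³*(38 + L))
18098/23047 + (-1469 + T(-125))/M(-104 - 74, 16) = 18098/23047 + (-1469 + 2*(-125)³*(38 - 125))/((-668/(-104 - 74))) = 18098*(1/23047) + (-1469 + 2*(-1953125)*(-87))/((-668/(-178))) = 18098/23047 + (-1469 + 339843750)/((-668*(-1/178))) = 18098/23047 + 339842281/(334/89) = 18098/23047 + 339842281*(89/334) = 18098/23047 + 30245963009/334 = 697078715513155/7697698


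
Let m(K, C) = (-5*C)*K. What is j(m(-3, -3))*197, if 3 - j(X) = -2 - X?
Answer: -7880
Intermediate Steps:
m(K, C) = -5*C*K
j(X) = 5 + X (j(X) = 3 - (-2 - X) = 3 + (2 + X) = 5 + X)
j(m(-3, -3))*197 = (5 - 5*(-3)*(-3))*197 = (5 - 45)*197 = -40*197 = -7880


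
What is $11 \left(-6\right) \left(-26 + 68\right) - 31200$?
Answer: $-33972$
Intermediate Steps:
$11 \left(-6\right) \left(-26 + 68\right) - 31200 = \left(-66\right) 42 - 31200 = -2772 - 31200 = -33972$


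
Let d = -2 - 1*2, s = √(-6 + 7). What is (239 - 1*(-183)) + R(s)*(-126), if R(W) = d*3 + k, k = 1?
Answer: 1808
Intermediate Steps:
s = 1 (s = √1 = 1)
d = -4 (d = -2 - 2 = -4)
R(W) = -11 (R(W) = -4*3 + 1 = -12 + 1 = -11)
(239 - 1*(-183)) + R(s)*(-126) = (239 - 1*(-183)) - 11*(-126) = (239 + 183) + 1386 = 422 + 1386 = 1808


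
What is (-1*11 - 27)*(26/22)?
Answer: -494/11 ≈ -44.909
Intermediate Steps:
(-1*11 - 27)*(26/22) = (-11 - 27)*(26*(1/22)) = -38*13/11 = -494/11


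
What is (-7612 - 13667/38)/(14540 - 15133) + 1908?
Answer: 43297795/22534 ≈ 1921.4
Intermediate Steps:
(-7612 - 13667/38)/(14540 - 15133) + 1908 = (-7612 - 13667*1/38)/(-593) + 1908 = (-7612 - 13667/38)*(-1/593) + 1908 = -302923/38*(-1/593) + 1908 = 302923/22534 + 1908 = 43297795/22534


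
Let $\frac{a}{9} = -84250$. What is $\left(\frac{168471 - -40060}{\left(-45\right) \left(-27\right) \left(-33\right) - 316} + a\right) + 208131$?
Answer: $- \frac{22231067440}{40411} \approx -5.5012 \cdot 10^{5}$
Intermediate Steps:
$a = -758250$ ($a = 9 \left(-84250\right) = -758250$)
$\left(\frac{168471 - -40060}{\left(-45\right) \left(-27\right) \left(-33\right) - 316} + a\right) + 208131 = \left(\frac{168471 - -40060}{\left(-45\right) \left(-27\right) \left(-33\right) - 316} - 758250\right) + 208131 = \left(\frac{168471 + 40060}{1215 \left(-33\right) - 316} - 758250\right) + 208131 = \left(\frac{208531}{-40095 - 316} - 758250\right) + 208131 = \left(\frac{208531}{-40411} - 758250\right) + 208131 = \left(208531 \left(- \frac{1}{40411}\right) - 758250\right) + 208131 = \left(- \frac{208531}{40411} - 758250\right) + 208131 = - \frac{30641849281}{40411} + 208131 = - \frac{22231067440}{40411}$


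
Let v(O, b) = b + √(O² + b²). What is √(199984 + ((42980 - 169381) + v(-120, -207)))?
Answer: √(73376 + 3*√6361) ≈ 271.32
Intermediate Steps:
√(199984 + ((42980 - 169381) + v(-120, -207))) = √(199984 + ((42980 - 169381) + (-207 + √((-120)² + (-207)²)))) = √(199984 + (-126401 + (-207 + √(14400 + 42849)))) = √(199984 + (-126401 + (-207 + √57249))) = √(199984 + (-126401 + (-207 + 3*√6361))) = √(199984 + (-126608 + 3*√6361)) = √(73376 + 3*√6361)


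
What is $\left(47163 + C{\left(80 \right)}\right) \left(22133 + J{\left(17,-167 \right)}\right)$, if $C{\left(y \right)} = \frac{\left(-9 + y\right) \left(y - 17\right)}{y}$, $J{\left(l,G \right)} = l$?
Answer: $\frac{8367191295}{8} \approx 1.0459 \cdot 10^{9}$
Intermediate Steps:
$C{\left(y \right)} = \frac{\left(-17 + y\right) \left(-9 + y\right)}{y}$ ($C{\left(y \right)} = \frac{\left(-9 + y\right) \left(-17 + y\right)}{y} = \frac{\left(-17 + y\right) \left(-9 + y\right)}{y}$)
$\left(47163 + C{\left(80 \right)}\right) \left(22133 + J{\left(17,-167 \right)}\right) = \left(47163 + \left(-26 + 80 + \frac{153}{80}\right)\right) \left(22133 + 17\right) = \left(47163 + \left(-26 + 80 + 153 \cdot \frac{1}{80}\right)\right) 22150 = \left(47163 + \left(-26 + 80 + \frac{153}{80}\right)\right) 22150 = \left(47163 + \frac{4473}{80}\right) 22150 = \frac{3777513}{80} \cdot 22150 = \frac{8367191295}{8}$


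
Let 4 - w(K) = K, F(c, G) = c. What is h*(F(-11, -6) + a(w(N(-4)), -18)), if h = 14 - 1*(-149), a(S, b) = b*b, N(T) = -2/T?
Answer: 51019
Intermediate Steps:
w(K) = 4 - K
a(S, b) = b²
h = 163 (h = 14 + 149 = 163)
h*(F(-11, -6) + a(w(N(-4)), -18)) = 163*(-11 + (-18)²) = 163*(-11 + 324) = 163*313 = 51019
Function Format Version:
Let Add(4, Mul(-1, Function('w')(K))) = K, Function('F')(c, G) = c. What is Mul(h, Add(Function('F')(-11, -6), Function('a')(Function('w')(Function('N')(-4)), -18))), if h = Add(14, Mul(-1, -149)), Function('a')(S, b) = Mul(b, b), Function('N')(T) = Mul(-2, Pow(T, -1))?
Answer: 51019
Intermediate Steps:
Function('w')(K) = Add(4, Mul(-1, K))
Function('a')(S, b) = Pow(b, 2)
h = 163 (h = Add(14, 149) = 163)
Mul(h, Add(Function('F')(-11, -6), Function('a')(Function('w')(Function('N')(-4)), -18))) = Mul(163, Add(-11, Pow(-18, 2))) = Mul(163, Add(-11, 324)) = Mul(163, 313) = 51019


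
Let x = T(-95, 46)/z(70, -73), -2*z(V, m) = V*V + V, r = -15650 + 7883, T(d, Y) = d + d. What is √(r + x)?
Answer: I*√1918500017/497 ≈ 88.13*I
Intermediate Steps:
T(d, Y) = 2*d
r = -7767
z(V, m) = -V/2 - V²/2 (z(V, m) = -(V*V + V)/2 = -(V² + V)/2 = -(V + V²)/2 = -V/2 - V²/2)
x = 38/497 (x = (2*(-95))/((-½*70*(1 + 70))) = -190/((-½*70*71)) = -190/(-2485) = -190*(-1/2485) = 38/497 ≈ 0.076459)
√(r + x) = √(-7767 + 38/497) = √(-3860161/497) = I*√1918500017/497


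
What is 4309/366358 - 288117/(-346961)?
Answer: 3453194285/4100385098 ≈ 0.84216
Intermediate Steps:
4309/366358 - 288117/(-346961) = 4309*(1/366358) - 288117*(-1/346961) = 139/11818 + 288117/346961 = 3453194285/4100385098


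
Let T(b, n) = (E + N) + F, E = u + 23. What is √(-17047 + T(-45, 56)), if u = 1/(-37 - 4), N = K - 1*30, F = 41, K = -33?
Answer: 7*I*√584783/41 ≈ 130.56*I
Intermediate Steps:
N = -63 (N = -33 - 1*30 = -33 - 30 = -63)
u = -1/41 (u = 1/(-41) = -1/41 ≈ -0.024390)
E = 942/41 (E = -1/41 + 23 = 942/41 ≈ 22.976)
T(b, n) = 40/41 (T(b, n) = (942/41 - 63) + 41 = -1641/41 + 41 = 40/41)
√(-17047 + T(-45, 56)) = √(-17047 + 40/41) = √(-698887/41) = 7*I*√584783/41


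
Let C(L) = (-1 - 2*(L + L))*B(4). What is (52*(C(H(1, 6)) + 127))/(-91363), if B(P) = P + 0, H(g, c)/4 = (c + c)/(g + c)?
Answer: -4836/639541 ≈ -0.0075617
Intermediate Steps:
H(g, c) = 8*c/(c + g) (H(g, c) = 4*((c + c)/(g + c)) = 4*((2*c)/(c + g)) = 4*(2*c/(c + g)) = 8*c/(c + g))
B(P) = P
C(L) = -4 - 16*L (C(L) = (-1 - 2*(L + L))*4 = (-1 - 4*L)*4 = -4 - 16*L)
(52*(C(H(1, 6)) + 127))/(-91363) = (52*((-4 - 128*6/(6 + 1)) + 127))/(-91363) = (52*((-4 - 128*6/7) + 127))*(-1/91363) = (52*((-4 - 16*48/7) + 127))*(-1/91363) = (52*((-4 - 768/7) + 127))*(-1/91363) = (52*(-796/7 + 127))*(-1/91363) = (52*(93/7))*(-1/91363) = (4836/7)*(-1/91363) = -4836/639541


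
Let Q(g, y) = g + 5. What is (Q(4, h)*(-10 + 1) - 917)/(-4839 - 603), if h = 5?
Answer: 499/2721 ≈ 0.18339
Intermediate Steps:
Q(g, y) = 5 + g
(Q(4, h)*(-10 + 1) - 917)/(-4839 - 603) = ((5 + 4)*(-10 + 1) - 917)/(-4839 - 603) = (9*(-9) - 917)/(-5442) = (-81 - 917)*(-1/5442) = -998*(-1/5442) = 499/2721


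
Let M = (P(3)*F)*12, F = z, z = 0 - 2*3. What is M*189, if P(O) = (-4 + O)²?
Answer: -13608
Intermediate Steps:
z = -6 (z = 0 - 6 = -6)
F = -6
M = -72 (M = ((-4 + 3)²*(-6))*12 = ((-1)²*(-6))*12 = (1*(-6))*12 = -6*12 = -72)
M*189 = -72*189 = -13608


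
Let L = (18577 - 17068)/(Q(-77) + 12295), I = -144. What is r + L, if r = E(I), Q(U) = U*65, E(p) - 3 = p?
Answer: -342127/2430 ≈ -140.79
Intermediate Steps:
E(p) = 3 + p
Q(U) = 65*U
L = 503/2430 (L = (18577 - 17068)/(65*(-77) + 12295) = 1509/(-5005 + 12295) = 1509/7290 = 1509*(1/7290) = 503/2430 ≈ 0.20700)
r = -141 (r = 3 - 144 = -141)
r + L = -141 + 503/2430 = -342127/2430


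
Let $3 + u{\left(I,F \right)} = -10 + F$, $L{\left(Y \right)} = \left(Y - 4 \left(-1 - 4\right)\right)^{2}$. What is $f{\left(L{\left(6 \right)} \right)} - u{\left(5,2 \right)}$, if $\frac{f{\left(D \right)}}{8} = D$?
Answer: $5419$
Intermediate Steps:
$L{\left(Y \right)} = \left(20 + Y\right)^{2}$ ($L{\left(Y \right)} = \left(Y - -20\right)^{2} = \left(Y + 20\right)^{2} = \left(20 + Y\right)^{2}$)
$u{\left(I,F \right)} = -13 + F$ ($u{\left(I,F \right)} = -3 + \left(-10 + F\right) = -13 + F$)
$f{\left(D \right)} = 8 D$
$f{\left(L{\left(6 \right)} \right)} - u{\left(5,2 \right)} = 8 \left(20 + 6\right)^{2} - \left(-13 + 2\right) = 8 \cdot 26^{2} - -11 = 8 \cdot 676 + 11 = 5408 + 11 = 5419$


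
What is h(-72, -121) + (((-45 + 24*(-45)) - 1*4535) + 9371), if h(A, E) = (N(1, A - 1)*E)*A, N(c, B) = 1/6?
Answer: 5163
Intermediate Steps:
N(c, B) = ⅙
h(A, E) = A*E/6 (h(A, E) = (E/6)*A = A*E/6)
h(-72, -121) + (((-45 + 24*(-45)) - 1*4535) + 9371) = (⅙)*(-72)*(-121) + (((-45 + 24*(-45)) - 1*4535) + 9371) = 1452 + (((-45 - 1080) - 4535) + 9371) = 1452 + ((-1125 - 4535) + 9371) = 1452 + (-5660 + 9371) = 1452 + 3711 = 5163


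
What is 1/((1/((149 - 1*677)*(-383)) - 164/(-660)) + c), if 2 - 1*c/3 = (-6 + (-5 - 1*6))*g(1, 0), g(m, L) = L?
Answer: 337040/2105991 ≈ 0.16004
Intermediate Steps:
c = 6 (c = 6 - 3*(-6 + (-5 - 1*6))*0 = 6 - 3*(-6 + (-5 - 6))*0 = 6 - 3*(-6 - 11)*0 = 6 - (-51)*0 = 6 - 3*0 = 6 + 0 = 6)
1/((1/((149 - 1*677)*(-383)) - 164/(-660)) + c) = 1/((1/((149 - 1*677)*(-383)) - 164/(-660)) + 6) = 1/((-1/383/(149 - 677) - 164*(-1/660)) + 6) = 1/((-1/383/(-528) + 41/165) + 6) = 1/((-1/528*(-1/383) + 41/165) + 6) = 1/((1/202224 + 41/165) + 6) = 1/(83751/337040 + 6) = 1/(2105991/337040) = 337040/2105991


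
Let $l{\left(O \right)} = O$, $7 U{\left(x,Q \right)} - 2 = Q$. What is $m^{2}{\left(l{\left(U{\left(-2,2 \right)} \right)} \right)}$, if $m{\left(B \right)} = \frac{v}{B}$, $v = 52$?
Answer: $8281$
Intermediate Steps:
$U{\left(x,Q \right)} = \frac{2}{7} + \frac{Q}{7}$
$m{\left(B \right)} = \frac{52}{B}$
$m^{2}{\left(l{\left(U{\left(-2,2 \right)} \right)} \right)} = \left(\frac{52}{\frac{2}{7} + \frac{1}{7} \cdot 2}\right)^{2} = \left(\frac{52}{\frac{2}{7} + \frac{2}{7}}\right)^{2} = \left(\frac{52}{\frac{4}{7}}\right)^{2} = \left(52 \cdot \frac{7}{4}\right)^{2} = 91^{2} = 8281$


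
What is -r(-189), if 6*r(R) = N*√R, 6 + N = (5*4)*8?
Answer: -77*I*√21 ≈ -352.86*I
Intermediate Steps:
N = 154 (N = -6 + (5*4)*8 = -6 + 20*8 = -6 + 160 = 154)
r(R) = 77*√R/3 (r(R) = (154*√R)/6 = 77*√R/3)
-r(-189) = -77*√(-189)/3 = -77*3*I*√21/3 = -77*I*√21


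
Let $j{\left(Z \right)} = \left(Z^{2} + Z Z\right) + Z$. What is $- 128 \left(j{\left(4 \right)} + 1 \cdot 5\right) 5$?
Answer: $-26240$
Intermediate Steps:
$j{\left(Z \right)} = Z + 2 Z^{2}$ ($j{\left(Z \right)} = \left(Z^{2} + Z^{2}\right) + Z = 2 Z^{2} + Z = Z + 2 Z^{2}$)
$- 128 \left(j{\left(4 \right)} + 1 \cdot 5\right) 5 = - 128 \left(4 \left(1 + 2 \cdot 4\right) + 1 \cdot 5\right) 5 = - 128 \left(4 \left(1 + 8\right) + 5\right) 5 = - 128 \left(4 \cdot 9 + 5\right) 5 = - 128 \left(36 + 5\right) 5 = \left(-128\right) 41 \cdot 5 = \left(-5248\right) 5 = -26240$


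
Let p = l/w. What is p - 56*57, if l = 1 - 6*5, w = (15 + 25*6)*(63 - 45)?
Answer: -9480269/2970 ≈ -3192.0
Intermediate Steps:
w = 2970 (w = (15 + 150)*18 = 165*18 = 2970)
l = -29 (l = 1 - 30 = -29)
p = -29/2970 ≈ -0.0097643
p - 56*57 = -29/2970 - 56*57 = -29/2970 - 3192 = -9480269/2970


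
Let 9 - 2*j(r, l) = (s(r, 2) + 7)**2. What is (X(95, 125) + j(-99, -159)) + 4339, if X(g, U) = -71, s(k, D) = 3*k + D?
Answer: -74399/2 ≈ -37200.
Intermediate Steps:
s(k, D) = D + 3*k
j(r, l) = 9/2 - (9 + 3*r)**2/2 (j(r, l) = 9/2 - ((2 + 3*r) + 7)**2/2 = 9/2 - (9 + 3*r)**2/2)
(X(95, 125) + j(-99, -159)) + 4339 = (-71 + (9/2 - 9*(3 - 99)**2/2)) + 4339 = (-71 + (9/2 - 9/2*(-96)**2)) + 4339 = (-71 + (9/2 - 9/2*9216)) + 4339 = (-71 + (9/2 - 41472)) + 4339 = (-71 - 82935/2) + 4339 = -83077/2 + 4339 = -74399/2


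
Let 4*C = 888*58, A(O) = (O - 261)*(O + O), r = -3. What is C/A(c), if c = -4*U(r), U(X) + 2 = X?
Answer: -3219/2410 ≈ -1.3357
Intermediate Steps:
U(X) = -2 + X
c = 20 (c = -4*(-2 - 3) = -4*(-5) = 20)
A(O) = 2*O*(-261 + O) (A(O) = (-261 + O)*(2*O) = 2*O*(-261 + O))
C = 12876 (C = (888*58)/4 = (¼)*51504 = 12876)
C/A(c) = 12876/((2*20*(-261 + 20))) = 12876/((2*20*(-241))) = 12876/(-9640) = 12876*(-1/9640) = -3219/2410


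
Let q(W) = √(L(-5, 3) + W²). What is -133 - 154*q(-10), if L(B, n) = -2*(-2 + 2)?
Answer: -1673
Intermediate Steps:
L(B, n) = 0 (L(B, n) = -2*0 = 0)
q(W) = √(W²) (q(W) = √(0 + W²) = √(W²))
-133 - 154*q(-10) = -133 - 154*√((-10)²) = -133 - 154*√100 = -133 - 154*10 = -133 - 1540 = -1673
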